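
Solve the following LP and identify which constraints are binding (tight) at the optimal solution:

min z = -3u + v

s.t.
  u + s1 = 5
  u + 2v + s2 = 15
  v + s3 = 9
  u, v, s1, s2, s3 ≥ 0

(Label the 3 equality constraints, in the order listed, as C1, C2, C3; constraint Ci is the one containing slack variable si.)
Optimal: u = 5, v = 0
Binding: C1, v ≥ 0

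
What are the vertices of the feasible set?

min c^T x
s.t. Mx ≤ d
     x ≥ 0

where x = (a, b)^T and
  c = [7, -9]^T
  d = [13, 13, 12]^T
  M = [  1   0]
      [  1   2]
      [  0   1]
Each vertex is the intersection of two constraint boundaries that also satisfies all remaining constraints:
  a = 0 and b = 0 → (0, 0)
  a = 13 and a + 2b = 13 → (13, 0)
  a + 2b = 13 and a = 0 → (0, 6.5)

Vertices: (0, 0), (13, 0), (0, 6.5)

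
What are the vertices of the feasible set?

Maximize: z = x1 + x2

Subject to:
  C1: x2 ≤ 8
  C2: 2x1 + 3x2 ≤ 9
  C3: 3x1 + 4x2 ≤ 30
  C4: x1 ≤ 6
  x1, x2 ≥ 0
Each vertex is the intersection of two constraint boundaries that also satisfies all remaining constraints:
  x1 = 0 and x2 = 0 → (0, 0)
  2x1 + 3x2 = 9 and x2 = 0 → (4.5, 0)
  2x1 + 3x2 = 9 and x1 = 0 → (0, 3)

Vertices: (0, 0), (4.5, 0), (0, 3)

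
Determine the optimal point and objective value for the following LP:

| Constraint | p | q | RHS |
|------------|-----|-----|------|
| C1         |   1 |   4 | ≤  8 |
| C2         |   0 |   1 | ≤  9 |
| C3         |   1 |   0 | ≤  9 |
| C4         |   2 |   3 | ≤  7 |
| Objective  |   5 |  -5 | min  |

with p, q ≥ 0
Each vertex is the intersection of two constraint boundaries that also satisfies all remaining constraints:
  p = 0 and q = 0 → (0, 0)
  2p + 3q = 7 and q = 0 → (3.5, 0)
  p + 4q = 8 and 2p + 3q = 7 → (0.8, 1.8)
  p + 4q = 8 and p = 0 → (0, 2)

Evaluating z = 5p - 5q at each vertex:
  (0, 0): z = 0
  (3.5, 0): z = 17.5
  (0.8, 1.8): z = -5
  (0, 2): z = -10

The minimum is at (0, 2) with z = -10.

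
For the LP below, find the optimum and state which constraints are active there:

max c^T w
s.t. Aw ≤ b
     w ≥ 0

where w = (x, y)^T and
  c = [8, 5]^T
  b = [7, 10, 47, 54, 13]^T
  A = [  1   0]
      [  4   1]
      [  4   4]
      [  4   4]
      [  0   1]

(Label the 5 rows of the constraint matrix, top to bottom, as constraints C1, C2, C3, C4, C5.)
Optimal: x = 0, y = 10
Slack at optimum:
  C1: slack = 7
  C2: slack = 0 (binding)
  C3: slack = 7
  C4: slack = 14
  C5: slack = 3
  x ≥ 0: x = 0 (binding)
  y ≥ 0: y = 10
Binding constraints: C2, x ≥ 0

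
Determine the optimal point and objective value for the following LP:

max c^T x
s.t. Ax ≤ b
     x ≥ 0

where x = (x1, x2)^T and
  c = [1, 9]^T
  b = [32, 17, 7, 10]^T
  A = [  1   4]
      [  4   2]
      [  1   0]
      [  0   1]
x1 = 0, x2 = 8, z = 72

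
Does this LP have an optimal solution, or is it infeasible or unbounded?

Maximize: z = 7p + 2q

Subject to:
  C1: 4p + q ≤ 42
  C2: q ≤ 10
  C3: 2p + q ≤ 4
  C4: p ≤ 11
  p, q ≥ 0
The point (2, 0) satisfies every constraint, so the LP is feasible; the constraints give p ≤ 11 and q ≤ 10, which with p, q ≥ 0 keep the feasible region inside a bounded box. A feasible, bounded LP attains a finite optimum at a vertex.

Evaluating z = 7p + 2q at each vertex:
  (0, 0): z = 0
  (2, 0): z = 14
  (0, 4): z = 8

The LP has an optimal solution: (2, 0) with z = 14.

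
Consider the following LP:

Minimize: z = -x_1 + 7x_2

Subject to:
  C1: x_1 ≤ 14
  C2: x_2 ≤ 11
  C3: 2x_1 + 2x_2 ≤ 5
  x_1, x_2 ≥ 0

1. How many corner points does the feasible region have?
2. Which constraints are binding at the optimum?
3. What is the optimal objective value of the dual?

1. 3
2. C3, x_2 ≥ 0
3. -2.5 (by strong duality, equal to the primal optimum)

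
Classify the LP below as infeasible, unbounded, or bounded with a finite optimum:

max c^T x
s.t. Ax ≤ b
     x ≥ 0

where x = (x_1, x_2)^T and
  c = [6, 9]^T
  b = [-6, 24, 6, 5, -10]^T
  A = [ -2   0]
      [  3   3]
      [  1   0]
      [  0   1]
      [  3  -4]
The point (3, 5) satisfies every constraint, so the LP is feasible; the constraints give x_1 ≤ 6 and x_2 ≤ 5, which with x_1, x_2 ≥ 0 keep the feasible region inside a bounded box. A feasible, bounded LP attains a finite optimum at a vertex.

Feasible with finite optimum z* = 63 at (3, 5).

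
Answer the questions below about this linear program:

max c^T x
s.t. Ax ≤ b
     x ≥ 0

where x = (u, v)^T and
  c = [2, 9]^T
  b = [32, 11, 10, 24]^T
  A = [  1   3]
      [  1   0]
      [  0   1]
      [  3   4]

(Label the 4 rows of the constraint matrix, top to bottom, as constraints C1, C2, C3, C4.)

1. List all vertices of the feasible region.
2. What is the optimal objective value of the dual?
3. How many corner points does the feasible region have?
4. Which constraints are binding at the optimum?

1. (0, 0), (8, 0), (0, 6)
2. 54 (by strong duality, equal to the primal optimum)
3. 3
4. C4, u ≥ 0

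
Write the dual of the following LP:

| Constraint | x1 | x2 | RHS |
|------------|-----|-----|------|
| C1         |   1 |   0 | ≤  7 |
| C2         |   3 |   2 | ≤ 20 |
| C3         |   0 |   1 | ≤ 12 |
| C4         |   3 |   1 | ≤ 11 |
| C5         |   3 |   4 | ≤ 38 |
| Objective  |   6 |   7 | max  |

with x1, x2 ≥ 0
Minimize: z = 7y1 + 20y2 + 12y3 + 11y4 + 38y5

Subject to:
  C1: -y1 - 3y2 - 3y4 - 3y5 ≤ -6
  C2: -2y2 - y3 - y4 - 4y5 ≤ -7
  y1, y2, y3, y4, y5 ≥ 0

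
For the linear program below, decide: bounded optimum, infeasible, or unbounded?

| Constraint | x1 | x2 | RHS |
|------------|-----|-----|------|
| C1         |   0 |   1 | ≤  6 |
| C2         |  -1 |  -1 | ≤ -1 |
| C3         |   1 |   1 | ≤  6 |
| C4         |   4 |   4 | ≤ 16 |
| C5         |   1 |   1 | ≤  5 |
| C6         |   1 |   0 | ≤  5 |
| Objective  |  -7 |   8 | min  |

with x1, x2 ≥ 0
The point (4, 0) satisfies every constraint, so the LP is feasible; the constraints give x1 ≤ 5 and x2 ≤ 6, which with x1, x2 ≥ 0 keep the feasible region inside a bounded box. A feasible, bounded LP attains a finite optimum at a vertex.

Evaluating z = -7x1 + 8x2 at each vertex:
  (0, 1): z = 8
  (1, 0): z = -7
  (4, 0): z = -28
  (0, 4): z = 32

Bounded optimum: z* = -28 at (4, 0).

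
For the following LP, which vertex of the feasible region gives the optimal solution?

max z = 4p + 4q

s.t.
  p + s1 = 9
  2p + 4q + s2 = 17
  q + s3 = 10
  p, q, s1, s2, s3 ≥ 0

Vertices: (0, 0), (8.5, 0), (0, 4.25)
Evaluating z = 4p + 4q at each vertex:
  (0, 0): z = 0
  (8.5, 0): z = 34
  (0, 4.25): z = 17

The largest value is z = 34, attained at (8.5, 0).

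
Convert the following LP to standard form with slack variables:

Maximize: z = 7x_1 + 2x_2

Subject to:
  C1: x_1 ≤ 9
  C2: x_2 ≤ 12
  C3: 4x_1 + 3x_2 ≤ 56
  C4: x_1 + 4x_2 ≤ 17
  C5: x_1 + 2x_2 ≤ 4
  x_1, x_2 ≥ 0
max z = 7x_1 + 2x_2

s.t.
  x_1 + s1 = 9
  x_2 + s2 = 12
  4x_1 + 3x_2 + s3 = 56
  x_1 + 4x_2 + s4 = 17
  x_1 + 2x_2 + s5 = 4
  x_1, x_2, s1, s2, s3, s4, s5 ≥ 0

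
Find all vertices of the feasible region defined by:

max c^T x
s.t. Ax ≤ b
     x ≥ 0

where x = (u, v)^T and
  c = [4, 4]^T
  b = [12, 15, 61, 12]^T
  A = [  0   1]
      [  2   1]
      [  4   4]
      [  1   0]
Each vertex is the intersection of two constraint boundaries that also satisfies all remaining constraints:
  u = 0 and v = 0 → (0, 0)
  2u + v = 15 and v = 0 → (7.5, 0)
  v = 12 and 2u + v = 15 → (1.5, 12)
  v = 12 and u = 0 → (0, 12)

Vertices: (0, 0), (7.5, 0), (1.5, 12), (0, 12)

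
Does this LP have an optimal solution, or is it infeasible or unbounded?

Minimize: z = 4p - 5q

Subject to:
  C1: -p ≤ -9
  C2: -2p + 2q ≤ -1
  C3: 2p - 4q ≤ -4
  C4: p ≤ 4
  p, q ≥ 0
C4 requires p ≤ 4, while C1 (-p ≤ -9) is equivalent to p ≥ 9. Together they would need 9 ≤ p ≤ 4, which is impossible since 9 > 4. No point satisfies all constraints.

Infeasible: no point satisfies all constraints simultaneously.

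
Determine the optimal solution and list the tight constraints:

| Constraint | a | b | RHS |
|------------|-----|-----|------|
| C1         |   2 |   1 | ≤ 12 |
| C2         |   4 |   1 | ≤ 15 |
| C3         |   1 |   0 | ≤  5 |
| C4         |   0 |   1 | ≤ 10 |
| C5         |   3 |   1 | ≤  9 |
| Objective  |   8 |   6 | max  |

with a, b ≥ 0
Optimal: a = 0, b = 9
Slack at optimum:
  C1: slack = 3
  C2: slack = 6
  C3: slack = 5
  C4: slack = 1
  C5: slack = 0 (binding)
  a ≥ 0: a = 0 (binding)
  b ≥ 0: b = 9
Binding constraints: C5, a ≥ 0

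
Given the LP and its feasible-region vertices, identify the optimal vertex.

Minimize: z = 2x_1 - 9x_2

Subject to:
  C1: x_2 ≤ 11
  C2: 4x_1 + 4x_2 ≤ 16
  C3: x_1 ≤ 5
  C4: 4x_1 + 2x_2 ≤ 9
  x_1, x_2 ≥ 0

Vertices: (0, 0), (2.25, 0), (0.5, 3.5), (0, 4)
(0, 4) with z = -36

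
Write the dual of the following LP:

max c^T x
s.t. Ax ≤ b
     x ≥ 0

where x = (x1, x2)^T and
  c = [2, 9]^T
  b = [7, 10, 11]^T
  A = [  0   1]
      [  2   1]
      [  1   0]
Minimize: z = 7y1 + 10y2 + 11y3

Subject to:
  C1: -2y2 - y3 ≤ -2
  C2: -y1 - y2 ≤ -9
  y1, y2, y3 ≥ 0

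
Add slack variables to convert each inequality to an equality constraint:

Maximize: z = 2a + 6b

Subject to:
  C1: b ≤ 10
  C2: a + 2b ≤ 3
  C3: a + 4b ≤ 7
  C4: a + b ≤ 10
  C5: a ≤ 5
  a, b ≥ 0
max z = 2a + 6b

s.t.
  b + s1 = 10
  a + 2b + s2 = 3
  a + 4b + s3 = 7
  a + b + s4 = 10
  a + s5 = 5
  a, b, s1, s2, s3, s4, s5 ≥ 0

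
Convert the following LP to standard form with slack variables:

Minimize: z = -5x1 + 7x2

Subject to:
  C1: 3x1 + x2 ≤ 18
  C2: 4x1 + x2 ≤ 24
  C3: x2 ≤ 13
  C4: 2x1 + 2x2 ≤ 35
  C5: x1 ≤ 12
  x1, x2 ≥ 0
min z = -5x1 + 7x2

s.t.
  3x1 + x2 + s1 = 18
  4x1 + x2 + s2 = 24
  x2 + s3 = 13
  2x1 + 2x2 + s4 = 35
  x1 + s5 = 12
  x1, x2, s1, s2, s3, s4, s5 ≥ 0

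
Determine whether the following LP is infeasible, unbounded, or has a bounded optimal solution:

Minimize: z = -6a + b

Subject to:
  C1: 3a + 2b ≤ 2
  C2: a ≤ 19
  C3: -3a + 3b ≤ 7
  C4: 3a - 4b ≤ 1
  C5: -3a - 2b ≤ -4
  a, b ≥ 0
C1 requires 3a + 2b ≤ 2, while C5 (-3a - 2b ≤ -4) is equivalent to 3a + 2b ≥ 4. Together they would need 4 ≤ 3a + 2b ≤ 2, which is impossible since 4 > 2. No point satisfies all constraints.

Infeasible — the constraint set is empty.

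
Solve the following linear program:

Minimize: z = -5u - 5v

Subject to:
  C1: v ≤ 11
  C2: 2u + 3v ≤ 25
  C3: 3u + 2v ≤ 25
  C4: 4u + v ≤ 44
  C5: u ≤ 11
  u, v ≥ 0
Each vertex is the intersection of two constraint boundaries that also satisfies all remaining constraints:
  u = 0 and v = 0 → (0, 0)
  3u + 2v = 25 and v = 0 → (8.333, 0)
  2u + 3v = 25 and 3u + 2v = 25 → (5, 5)
  2u + 3v = 25 and u = 0 → (0, 8.333)

Evaluating z = -5u - 5v at each vertex:
  (0, 0): z = 0
  (8.333, 0): z = -41.67
  (5, 5): z = -50
  (0, 8.333): z = -41.67

The minimum is at (5, 5) with z = -50.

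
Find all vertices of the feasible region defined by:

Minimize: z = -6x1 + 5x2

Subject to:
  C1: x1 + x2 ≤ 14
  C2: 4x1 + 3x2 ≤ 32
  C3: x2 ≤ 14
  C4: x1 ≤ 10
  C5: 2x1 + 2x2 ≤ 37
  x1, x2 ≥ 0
Each vertex is the intersection of two constraint boundaries that also satisfies all remaining constraints:
  x1 = 0 and x2 = 0 → (0, 0)
  4x1 + 3x2 = 32 and x2 = 0 → (8, 0)
  4x1 + 3x2 = 32 and x1 = 0 → (0, 10.67)

Vertices: (0, 0), (8, 0), (0, 10.67)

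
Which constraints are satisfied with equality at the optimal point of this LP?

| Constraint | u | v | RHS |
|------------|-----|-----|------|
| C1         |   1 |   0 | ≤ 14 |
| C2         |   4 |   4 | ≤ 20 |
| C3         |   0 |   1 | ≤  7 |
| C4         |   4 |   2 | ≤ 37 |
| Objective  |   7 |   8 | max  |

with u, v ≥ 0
Optimal: u = 0, v = 5
Slack at optimum:
  C1: slack = 14
  C2: slack = 0 (binding)
  C3: slack = 2
  C4: slack = 27
  u ≥ 0: u = 0 (binding)
  v ≥ 0: v = 5
Binding constraints: C2, u ≥ 0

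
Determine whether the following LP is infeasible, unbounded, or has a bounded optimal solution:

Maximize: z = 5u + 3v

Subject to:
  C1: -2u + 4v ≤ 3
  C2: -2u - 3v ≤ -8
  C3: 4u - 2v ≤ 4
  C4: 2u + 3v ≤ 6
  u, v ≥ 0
C4 requires 2u + 3v ≤ 6, while C2 (-2u - 3v ≤ -8) is equivalent to 2u + 3v ≥ 8. Together they would need 8 ≤ 2u + 3v ≤ 6, which is impossible since 8 > 6. No point satisfies all constraints.

Infeasible — the constraint set is empty.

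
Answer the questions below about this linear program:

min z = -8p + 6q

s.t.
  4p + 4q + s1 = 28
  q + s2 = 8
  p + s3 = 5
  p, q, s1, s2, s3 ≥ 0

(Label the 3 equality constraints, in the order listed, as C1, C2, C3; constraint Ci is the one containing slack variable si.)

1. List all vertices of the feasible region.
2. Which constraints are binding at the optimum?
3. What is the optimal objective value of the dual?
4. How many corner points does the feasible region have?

1. (0, 0), (5, 0), (5, 2), (0, 7)
2. C3, q ≥ 0
3. -40 (by strong duality, equal to the primal optimum)
4. 4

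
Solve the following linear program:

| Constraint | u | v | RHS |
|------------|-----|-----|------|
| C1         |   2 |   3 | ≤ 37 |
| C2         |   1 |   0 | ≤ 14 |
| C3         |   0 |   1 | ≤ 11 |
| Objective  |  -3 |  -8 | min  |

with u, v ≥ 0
Each vertex is the intersection of two constraint boundaries that also satisfies all remaining constraints:
  u = 0 and v = 0 → (0, 0)
  u = 14 and v = 0 → (14, 0)
  2u + 3v = 37 and u = 14 → (14, 3)
  2u + 3v = 37 and v = 11 → (2, 11)
  v = 11 and u = 0 → (0, 11)

Evaluating z = -3u - 8v at each vertex:
  (0, 0): z = 0
  (14, 0): z = -42
  (14, 3): z = -66
  (2, 11): z = -94
  (0, 11): z = -88

The minimum is at (2, 11) with z = -94.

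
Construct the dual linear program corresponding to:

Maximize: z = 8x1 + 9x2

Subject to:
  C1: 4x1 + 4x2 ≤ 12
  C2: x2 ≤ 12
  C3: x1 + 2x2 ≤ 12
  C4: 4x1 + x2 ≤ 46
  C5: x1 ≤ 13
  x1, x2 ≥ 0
Minimize: z = 12y1 + 12y2 + 12y3 + 46y4 + 13y5

Subject to:
  C1: -4y1 - y3 - 4y4 - y5 ≤ -8
  C2: -4y1 - y2 - 2y3 - y4 ≤ -9
  y1, y2, y3, y4, y5 ≥ 0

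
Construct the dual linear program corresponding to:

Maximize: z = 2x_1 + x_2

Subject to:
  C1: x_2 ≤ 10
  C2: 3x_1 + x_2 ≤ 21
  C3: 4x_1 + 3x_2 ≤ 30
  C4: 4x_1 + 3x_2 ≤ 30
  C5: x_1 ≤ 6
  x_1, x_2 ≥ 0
Minimize: z = 10y1 + 21y2 + 30y3 + 30y4 + 6y5

Subject to:
  C1: -3y2 - 4y3 - 4y4 - y5 ≤ -2
  C2: -y1 - y2 - 3y3 - 3y4 ≤ -1
  y1, y2, y3, y4, y5 ≥ 0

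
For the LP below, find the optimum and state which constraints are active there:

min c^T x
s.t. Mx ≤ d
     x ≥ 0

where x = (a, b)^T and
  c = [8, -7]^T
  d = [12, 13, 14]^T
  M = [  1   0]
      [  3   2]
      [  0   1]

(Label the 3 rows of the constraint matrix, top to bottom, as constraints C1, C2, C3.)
Optimal: a = 0, b = 6.5
Slack at optimum:
  C1: slack = 12
  C2: slack = 0 (binding)
  C3: slack = 7.5
  a ≥ 0: a = 0 (binding)
  b ≥ 0: b = 6.5
Binding constraints: C2, a ≥ 0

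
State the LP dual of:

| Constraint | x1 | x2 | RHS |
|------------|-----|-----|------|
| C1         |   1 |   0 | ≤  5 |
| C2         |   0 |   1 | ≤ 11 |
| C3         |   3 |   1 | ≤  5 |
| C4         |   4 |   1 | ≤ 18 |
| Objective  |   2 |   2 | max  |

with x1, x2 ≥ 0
Minimize: z = 5y1 + 11y2 + 5y3 + 18y4

Subject to:
  C1: -y1 - 3y3 - 4y4 ≤ -2
  C2: -y2 - y3 - y4 ≤ -2
  y1, y2, y3, y4 ≥ 0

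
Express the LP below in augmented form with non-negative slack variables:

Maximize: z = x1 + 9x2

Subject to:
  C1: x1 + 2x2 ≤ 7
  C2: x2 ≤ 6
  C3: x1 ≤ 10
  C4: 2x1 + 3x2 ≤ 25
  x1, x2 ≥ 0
max z = x1 + 9x2

s.t.
  x1 + 2x2 + s1 = 7
  x2 + s2 = 6
  x1 + s3 = 10
  2x1 + 3x2 + s4 = 25
  x1, x2, s1, s2, s3, s4 ≥ 0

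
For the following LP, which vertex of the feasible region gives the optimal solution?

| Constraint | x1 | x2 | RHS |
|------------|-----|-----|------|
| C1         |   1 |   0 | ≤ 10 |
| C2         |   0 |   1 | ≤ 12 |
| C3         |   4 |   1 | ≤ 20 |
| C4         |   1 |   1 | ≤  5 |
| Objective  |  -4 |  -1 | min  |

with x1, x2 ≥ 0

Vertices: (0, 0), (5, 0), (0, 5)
Evaluating z = -4x1 - x2 at each vertex:
  (0, 0): z = 0
  (5, 0): z = -20
  (0, 5): z = -5

The smallest value is z = -20, attained at (5, 0).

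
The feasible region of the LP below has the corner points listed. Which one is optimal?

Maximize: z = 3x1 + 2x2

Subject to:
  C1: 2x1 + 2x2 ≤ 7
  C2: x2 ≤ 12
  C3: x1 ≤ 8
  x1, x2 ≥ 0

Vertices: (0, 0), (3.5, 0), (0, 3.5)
(3.5, 0) with z = 10.5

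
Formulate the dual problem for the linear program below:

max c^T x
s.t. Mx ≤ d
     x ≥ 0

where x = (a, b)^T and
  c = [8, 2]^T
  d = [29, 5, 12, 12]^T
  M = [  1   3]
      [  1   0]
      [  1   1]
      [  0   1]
Minimize: z = 29y1 + 5y2 + 12y3 + 12y4

Subject to:
  C1: -y1 - y2 - y3 ≤ -8
  C2: -3y1 - y3 - y4 ≤ -2
  y1, y2, y3, y4 ≥ 0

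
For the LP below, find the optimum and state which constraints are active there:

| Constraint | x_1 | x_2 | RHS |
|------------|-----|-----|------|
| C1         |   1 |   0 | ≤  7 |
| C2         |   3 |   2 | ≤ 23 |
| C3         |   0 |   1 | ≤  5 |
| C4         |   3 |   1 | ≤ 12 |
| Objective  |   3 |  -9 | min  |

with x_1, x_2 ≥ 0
Optimal: x_1 = 0, x_2 = 5
Slack at optimum:
  C1: slack = 7
  C2: slack = 13
  C3: slack = 0 (binding)
  C4: slack = 7
  x_1 ≥ 0: x_1 = 0 (binding)
  x_2 ≥ 0: x_2 = 5
Binding constraints: C3, x_1 ≥ 0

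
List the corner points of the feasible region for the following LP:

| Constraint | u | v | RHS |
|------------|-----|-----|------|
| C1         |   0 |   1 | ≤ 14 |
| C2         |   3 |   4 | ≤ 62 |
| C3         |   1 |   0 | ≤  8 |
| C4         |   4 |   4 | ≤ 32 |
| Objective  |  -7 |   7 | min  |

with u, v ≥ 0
Each vertex is the intersection of two constraint boundaries that also satisfies all remaining constraints:
  u = 0 and v = 0 → (0, 0)
  u = 8 and 4u + 4v = 32 → (8, 0)
  4u + 4v = 32 and u = 0 → (0, 8)

Vertices: (0, 0), (8, 0), (0, 8)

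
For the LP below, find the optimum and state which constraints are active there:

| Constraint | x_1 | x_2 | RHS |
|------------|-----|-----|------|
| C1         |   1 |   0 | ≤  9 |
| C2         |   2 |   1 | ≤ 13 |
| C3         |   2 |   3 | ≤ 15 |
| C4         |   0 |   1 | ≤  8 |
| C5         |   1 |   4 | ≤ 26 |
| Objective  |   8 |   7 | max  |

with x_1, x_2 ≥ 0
Optimal: x_1 = 6, x_2 = 1
Slack at optimum:
  C1: slack = 3
  C2: slack = 0 (binding)
  C3: slack = 0 (binding)
  C4: slack = 7
  C5: slack = 16
  x_1 ≥ 0: x_1 = 6
  x_2 ≥ 0: x_2 = 1
Binding constraints: C2, C3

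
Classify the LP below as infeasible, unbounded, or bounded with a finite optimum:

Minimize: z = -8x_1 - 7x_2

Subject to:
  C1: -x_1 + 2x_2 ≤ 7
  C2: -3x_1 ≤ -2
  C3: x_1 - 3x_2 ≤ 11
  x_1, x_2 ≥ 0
Feasible point: (1, 0) satisfies every constraint, so the LP is feasible.
Direction d = (2, 1): for each constraint row a, a·d ≤ 0 —
  (-1)(2) + (2)(1) = 0 ≤ 0
  (-3)(2) + (0)(1) = -6 ≤ 0
  (1)(2) + (-3)(1) = -1 ≤ 0
and d ≥ 0, so (1, 0) + t·d stays feasible for every t ≥ 0. Along this ray z = -8x_1 - 7x_2 changes by -23 per unit t, so z → −∞.

The LP is unbounded; z can be made arbitrarily small.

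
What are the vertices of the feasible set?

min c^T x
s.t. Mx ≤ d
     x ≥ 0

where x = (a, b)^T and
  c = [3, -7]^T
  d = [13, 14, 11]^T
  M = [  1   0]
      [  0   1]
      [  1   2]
Each vertex is the intersection of two constraint boundaries that also satisfies all remaining constraints:
  a = 0 and b = 0 → (0, 0)
  a + 2b = 11 and b = 0 → (11, 0)
  a + 2b = 11 and a = 0 → (0, 5.5)

Vertices: (0, 0), (11, 0), (0, 5.5)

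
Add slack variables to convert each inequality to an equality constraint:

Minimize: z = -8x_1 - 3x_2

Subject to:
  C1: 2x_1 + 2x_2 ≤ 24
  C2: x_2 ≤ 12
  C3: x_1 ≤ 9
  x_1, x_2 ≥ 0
min z = -8x_1 - 3x_2

s.t.
  2x_1 + 2x_2 + s1 = 24
  x_2 + s2 = 12
  x_1 + s3 = 9
  x_1, x_2, s1, s2, s3 ≥ 0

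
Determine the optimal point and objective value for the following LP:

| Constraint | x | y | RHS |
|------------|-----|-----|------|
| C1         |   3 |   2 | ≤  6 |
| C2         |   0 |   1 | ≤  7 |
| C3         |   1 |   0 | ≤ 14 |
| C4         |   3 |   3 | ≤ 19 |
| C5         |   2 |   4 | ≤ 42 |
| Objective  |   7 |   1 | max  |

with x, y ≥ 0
Each vertex is the intersection of two constraint boundaries that also satisfies all remaining constraints:
  x = 0 and y = 0 → (0, 0)
  3x + 2y = 6 and y = 0 → (2, 0)
  3x + 2y = 6 and x = 0 → (0, 3)

Evaluating z = 7x + y at each vertex:
  (0, 0): z = 0
  (2, 0): z = 14
  (0, 3): z = 3

The maximum is at (2, 0) with z = 14.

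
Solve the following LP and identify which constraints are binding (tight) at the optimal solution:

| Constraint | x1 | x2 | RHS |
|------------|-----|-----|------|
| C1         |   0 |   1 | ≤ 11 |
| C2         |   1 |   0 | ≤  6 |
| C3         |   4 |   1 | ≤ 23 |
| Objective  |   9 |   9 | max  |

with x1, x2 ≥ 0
Optimal: x1 = 3, x2 = 11
Slack at optimum:
  C1: slack = 0 (binding)
  C2: slack = 3
  C3: slack = 0 (binding)
  x1 ≥ 0: x1 = 3
  x2 ≥ 0: x2 = 11
Binding constraints: C1, C3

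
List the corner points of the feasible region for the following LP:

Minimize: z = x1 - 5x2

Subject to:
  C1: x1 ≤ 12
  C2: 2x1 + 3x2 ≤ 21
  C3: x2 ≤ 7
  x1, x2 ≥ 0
Each vertex is the intersection of two constraint boundaries that also satisfies all remaining constraints:
  x1 = 0 and x2 = 0 → (0, 0)
  2x1 + 3x2 = 21 and x2 = 0 → (10.5, 0)
  2x1 + 3x2 = 21 and x2 = 7 → (0, 7)

Vertices: (0, 0), (10.5, 0), (0, 7)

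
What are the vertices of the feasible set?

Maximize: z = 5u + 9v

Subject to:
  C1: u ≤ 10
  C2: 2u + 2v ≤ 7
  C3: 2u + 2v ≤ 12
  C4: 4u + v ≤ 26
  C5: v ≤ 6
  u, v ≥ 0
Each vertex is the intersection of two constraint boundaries that also satisfies all remaining constraints:
  u = 0 and v = 0 → (0, 0)
  2u + 2v = 7 and v = 0 → (3.5, 0)
  2u + 2v = 7 and u = 0 → (0, 3.5)

Vertices: (0, 0), (3.5, 0), (0, 3.5)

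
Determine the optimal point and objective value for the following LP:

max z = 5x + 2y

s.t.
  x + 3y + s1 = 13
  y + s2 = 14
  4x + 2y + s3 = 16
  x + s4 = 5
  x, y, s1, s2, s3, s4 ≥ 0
Each vertex is the intersection of two constraint boundaries that also satisfies all remaining constraints:
  x = 0 and y = 0 → (0, 0)
  4x + 2y = 16 and y = 0 → (4, 0)
  x + 3y = 13 and 4x + 2y = 16 → (2.2, 3.6)
  x + 3y = 13 and x = 0 → (0, 4.333)

Evaluating z = 5x + 2y at each vertex:
  (0, 0): z = 0
  (4, 0): z = 20
  (2.2, 3.6): z = 18.2
  (0, 4.333): z = 8.667

The maximum is at (4, 0) with z = 20.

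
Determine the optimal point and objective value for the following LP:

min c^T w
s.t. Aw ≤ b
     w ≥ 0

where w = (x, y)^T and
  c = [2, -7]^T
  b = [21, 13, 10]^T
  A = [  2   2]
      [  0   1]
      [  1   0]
Each vertex is the intersection of two constraint boundaries that also satisfies all remaining constraints:
  x = 0 and y = 0 → (0, 0)
  x = 10 and y = 0 → (10, 0)
  2x + 2y = 21 and x = 10 → (10, 0.5)
  2x + 2y = 21 and x = 0 → (0, 10.5)

Evaluating z = 2x - 7y at each vertex:
  (0, 0): z = 0
  (10, 0): z = 20
  (10, 0.5): z = 16.5
  (0, 10.5): z = -73.5

The minimum is at (0, 10.5) with z = -73.5.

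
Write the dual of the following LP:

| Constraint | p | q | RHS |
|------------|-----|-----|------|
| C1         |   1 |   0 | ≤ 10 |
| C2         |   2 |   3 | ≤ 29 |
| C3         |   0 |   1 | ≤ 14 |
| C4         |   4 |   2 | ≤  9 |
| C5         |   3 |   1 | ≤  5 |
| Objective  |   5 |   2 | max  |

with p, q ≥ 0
Minimize: z = 10y1 + 29y2 + 14y3 + 9y4 + 5y5

Subject to:
  C1: -y1 - 2y2 - 4y4 - 3y5 ≤ -5
  C2: -3y2 - y3 - 2y4 - y5 ≤ -2
  y1, y2, y3, y4, y5 ≥ 0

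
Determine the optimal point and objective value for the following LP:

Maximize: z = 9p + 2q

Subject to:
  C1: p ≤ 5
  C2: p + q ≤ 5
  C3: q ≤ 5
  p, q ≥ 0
Each vertex is the intersection of two constraint boundaries that also satisfies all remaining constraints:
  p = 0 and q = 0 → (0, 0)
  p = 5 and p + q = 5 → (5, 0)
  p + q = 5 and q = 5 → (0, 5)

Evaluating z = 9p + 2q at each vertex:
  (0, 0): z = 0
  (5, 0): z = 45
  (0, 5): z = 10

The maximum is at (5, 0) with z = 45.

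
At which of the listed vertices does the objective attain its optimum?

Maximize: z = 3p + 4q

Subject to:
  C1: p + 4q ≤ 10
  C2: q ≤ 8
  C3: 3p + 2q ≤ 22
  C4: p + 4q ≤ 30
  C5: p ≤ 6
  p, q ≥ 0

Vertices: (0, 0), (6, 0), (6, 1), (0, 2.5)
Evaluating z = 3p + 4q at each vertex:
  (0, 0): z = 0
  (6, 0): z = 18
  (6, 1): z = 22
  (0, 2.5): z = 10

The largest value is z = 22, attained at (6, 1).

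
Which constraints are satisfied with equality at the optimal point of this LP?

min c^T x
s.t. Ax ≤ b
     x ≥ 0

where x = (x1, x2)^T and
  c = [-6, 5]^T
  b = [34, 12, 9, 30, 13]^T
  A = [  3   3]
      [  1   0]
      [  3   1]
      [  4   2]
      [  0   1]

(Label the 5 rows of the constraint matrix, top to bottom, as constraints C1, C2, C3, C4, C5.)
Optimal: x1 = 3, x2 = 0
Binding: C3, x2 ≥ 0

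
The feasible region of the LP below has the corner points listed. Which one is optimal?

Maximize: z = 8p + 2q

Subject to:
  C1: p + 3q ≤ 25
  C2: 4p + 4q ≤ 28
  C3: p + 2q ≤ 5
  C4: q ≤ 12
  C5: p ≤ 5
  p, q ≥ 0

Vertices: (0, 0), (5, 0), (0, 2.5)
(5, 0) with z = 40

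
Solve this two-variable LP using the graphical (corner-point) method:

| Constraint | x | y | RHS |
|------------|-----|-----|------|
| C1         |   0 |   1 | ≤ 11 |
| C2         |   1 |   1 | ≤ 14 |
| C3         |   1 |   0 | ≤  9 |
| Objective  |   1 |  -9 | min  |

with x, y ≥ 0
Each vertex is the intersection of two constraint boundaries that also satisfies all remaining constraints:
  x = 0 and y = 0 → (0, 0)
  x = 9 and y = 0 → (9, 0)
  x + y = 14 and x = 9 → (9, 5)
  y = 11 and x + y = 14 → (3, 11)
  y = 11 and x = 0 → (0, 11)

Evaluating z = x - 9y at each vertex:
  (0, 0): z = 0
  (9, 0): z = 9
  (9, 5): z = -36
  (3, 11): z = -96
  (0, 11): z = -99

The minimum is at (0, 11) with z = -99.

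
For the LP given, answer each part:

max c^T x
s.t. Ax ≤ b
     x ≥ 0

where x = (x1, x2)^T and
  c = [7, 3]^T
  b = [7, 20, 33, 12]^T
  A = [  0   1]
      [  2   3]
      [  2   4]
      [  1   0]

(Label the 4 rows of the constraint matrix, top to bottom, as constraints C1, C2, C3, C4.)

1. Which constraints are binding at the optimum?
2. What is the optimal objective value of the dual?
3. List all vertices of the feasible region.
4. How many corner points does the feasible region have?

1. C2, x2 ≥ 0
2. 70 (by strong duality, equal to the primal optimum)
3. (0, 0), (10, 0), (0, 6.667)
4. 3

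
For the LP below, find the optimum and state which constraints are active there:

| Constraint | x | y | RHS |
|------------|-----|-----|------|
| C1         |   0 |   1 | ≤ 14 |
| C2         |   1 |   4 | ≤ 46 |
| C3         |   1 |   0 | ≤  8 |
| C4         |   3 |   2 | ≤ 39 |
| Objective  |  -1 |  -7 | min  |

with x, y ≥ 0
Optimal: x = 0, y = 11.5
Binding: C2, x ≥ 0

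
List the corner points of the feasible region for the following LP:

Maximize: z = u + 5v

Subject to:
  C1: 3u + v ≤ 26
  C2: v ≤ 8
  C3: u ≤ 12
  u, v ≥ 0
Each vertex is the intersection of two constraint boundaries that also satisfies all remaining constraints:
  u = 0 and v = 0 → (0, 0)
  3u + v = 26 and v = 0 → (8.667, 0)
  3u + v = 26 and v = 8 → (6, 8)
  v = 8 and u = 0 → (0, 8)

Vertices: (0, 0), (8.667, 0), (6, 8), (0, 8)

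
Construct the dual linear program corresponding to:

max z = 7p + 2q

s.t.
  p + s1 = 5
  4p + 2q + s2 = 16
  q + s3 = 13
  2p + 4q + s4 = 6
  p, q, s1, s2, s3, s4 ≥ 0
Minimize: z = 5y1 + 16y2 + 13y3 + 6y4

Subject to:
  C1: -y1 - 4y2 - 2y4 ≤ -7
  C2: -2y2 - y3 - 4y4 ≤ -2
  y1, y2, y3, y4 ≥ 0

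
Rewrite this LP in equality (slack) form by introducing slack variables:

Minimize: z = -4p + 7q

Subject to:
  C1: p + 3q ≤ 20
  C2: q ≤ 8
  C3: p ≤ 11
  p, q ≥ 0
min z = -4p + 7q

s.t.
  p + 3q + s1 = 20
  q + s2 = 8
  p + s3 = 11
  p, q, s1, s2, s3 ≥ 0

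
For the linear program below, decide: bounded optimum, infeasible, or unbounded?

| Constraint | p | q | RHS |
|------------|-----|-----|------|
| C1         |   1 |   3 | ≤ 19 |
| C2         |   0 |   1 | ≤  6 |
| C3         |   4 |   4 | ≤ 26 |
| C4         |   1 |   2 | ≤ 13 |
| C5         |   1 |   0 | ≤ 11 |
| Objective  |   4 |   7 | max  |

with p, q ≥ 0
The point (0.5, 6) satisfies every constraint, so the LP is feasible; the constraints give p ≤ 11 and q ≤ 6, which with p, q ≥ 0 keep the feasible region inside a bounded box. A feasible, bounded LP attains a finite optimum at a vertex.

Feasible with finite optimum z* = 44 at (0.5, 6).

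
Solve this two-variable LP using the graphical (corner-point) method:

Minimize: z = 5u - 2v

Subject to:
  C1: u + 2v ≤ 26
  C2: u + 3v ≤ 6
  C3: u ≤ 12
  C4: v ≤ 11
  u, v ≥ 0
Each vertex is the intersection of two constraint boundaries that also satisfies all remaining constraints:
  u = 0 and v = 0 → (0, 0)
  u + 3v = 6 and v = 0 → (6, 0)
  u + 3v = 6 and u = 0 → (0, 2)

Evaluating z = 5u - 2v at each vertex:
  (0, 0): z = 0
  (6, 0): z = 30
  (0, 2): z = -4

The minimum is at (0, 2) with z = -4.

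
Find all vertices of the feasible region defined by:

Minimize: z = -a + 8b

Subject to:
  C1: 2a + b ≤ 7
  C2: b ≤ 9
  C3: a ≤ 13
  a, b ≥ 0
Each vertex is the intersection of two constraint boundaries that also satisfies all remaining constraints:
  a = 0 and b = 0 → (0, 0)
  2a + b = 7 and b = 0 → (3.5, 0)
  2a + b = 7 and a = 0 → (0, 7)

Vertices: (0, 0), (3.5, 0), (0, 7)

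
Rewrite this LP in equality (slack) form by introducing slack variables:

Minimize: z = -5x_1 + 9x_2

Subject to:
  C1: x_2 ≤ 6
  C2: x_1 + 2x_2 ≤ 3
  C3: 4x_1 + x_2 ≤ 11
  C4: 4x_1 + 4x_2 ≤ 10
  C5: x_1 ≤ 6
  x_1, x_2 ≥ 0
min z = -5x_1 + 9x_2

s.t.
  x_2 + s1 = 6
  x_1 + 2x_2 + s2 = 3
  4x_1 + x_2 + s3 = 11
  4x_1 + 4x_2 + s4 = 10
  x_1 + s5 = 6
  x_1, x_2, s1, s2, s3, s4, s5 ≥ 0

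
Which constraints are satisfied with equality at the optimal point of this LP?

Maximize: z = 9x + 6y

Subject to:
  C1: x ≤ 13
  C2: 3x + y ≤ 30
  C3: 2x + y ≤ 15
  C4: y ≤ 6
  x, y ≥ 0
Optimal: x = 4.5, y = 6
Slack at optimum:
  C1: slack = 8.5
  C2: slack = 10.5
  C3: slack = 0 (binding)
  C4: slack = 0 (binding)
  x ≥ 0: x = 4.5
  y ≥ 0: y = 6
Binding constraints: C3, C4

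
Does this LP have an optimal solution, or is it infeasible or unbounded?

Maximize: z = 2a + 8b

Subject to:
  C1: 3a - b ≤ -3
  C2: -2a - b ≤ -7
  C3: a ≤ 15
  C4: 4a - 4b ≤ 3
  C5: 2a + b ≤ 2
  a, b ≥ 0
C5 requires 2a + b ≤ 2, while C2 (-2a - b ≤ -7) is equivalent to 2a + b ≥ 7. Together they would need 7 ≤ 2a + b ≤ 2, which is impossible since 7 > 2. No point satisfies all constraints.

Infeasible — the constraint set is empty.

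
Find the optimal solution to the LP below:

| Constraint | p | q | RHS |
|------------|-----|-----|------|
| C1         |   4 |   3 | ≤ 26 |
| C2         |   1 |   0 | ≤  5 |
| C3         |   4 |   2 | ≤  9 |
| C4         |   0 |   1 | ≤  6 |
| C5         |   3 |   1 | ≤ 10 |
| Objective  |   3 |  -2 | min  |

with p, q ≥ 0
Each vertex is the intersection of two constraint boundaries that also satisfies all remaining constraints:
  p = 0 and q = 0 → (0, 0)
  4p + 2q = 9 and q = 0 → (2.25, 0)
  4p + 2q = 9 and p = 0 → (0, 4.5)

Evaluating z = 3p - 2q at each vertex:
  (0, 0): z = 0
  (2.25, 0): z = 6.75
  (0, 4.5): z = -9

The minimum is at (0, 4.5) with z = -9.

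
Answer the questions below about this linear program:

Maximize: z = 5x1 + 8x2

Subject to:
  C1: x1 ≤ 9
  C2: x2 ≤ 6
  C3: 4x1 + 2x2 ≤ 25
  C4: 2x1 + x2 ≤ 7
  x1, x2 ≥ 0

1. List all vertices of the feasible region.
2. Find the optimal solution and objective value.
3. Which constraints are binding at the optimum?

1. (0, 0), (3.5, 0), (0.5, 6), (0, 6)
2. x1 = 0.5, x2 = 6, z = 50.5
3. C2, C4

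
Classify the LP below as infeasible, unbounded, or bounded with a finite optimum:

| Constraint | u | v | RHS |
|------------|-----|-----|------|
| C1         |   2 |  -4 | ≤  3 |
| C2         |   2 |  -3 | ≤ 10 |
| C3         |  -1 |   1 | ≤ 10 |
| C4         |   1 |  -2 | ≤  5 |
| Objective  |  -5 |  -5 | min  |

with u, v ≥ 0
Feasible point: (0, 0) satisfies every constraint, so the LP is feasible.
Direction d = (1, 1): for each constraint row a, a·d ≤ 0 —
  (2)(1) + (-4)(1) = -2 ≤ 0
  (2)(1) + (-3)(1) = -1 ≤ 0
  (-1)(1) + (1)(1) = 0 ≤ 0
  (1)(1) + (-2)(1) = -1 ≤ 0
and d ≥ 0, so (0, 0) + t·d stays feasible for every t ≥ 0. Along this ray z = -5u - 5v changes by -10 per unit t, so z → −∞.

Unbounded: there is a feasible ray along which z → −∞.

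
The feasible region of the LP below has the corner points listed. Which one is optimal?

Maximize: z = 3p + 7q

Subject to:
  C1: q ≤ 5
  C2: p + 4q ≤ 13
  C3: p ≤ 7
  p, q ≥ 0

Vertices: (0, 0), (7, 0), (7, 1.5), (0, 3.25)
Evaluating z = 3p + 7q at each vertex:
  (0, 0): z = 0
  (7, 0): z = 21
  (7, 1.5): z = 31.5
  (0, 3.25): z = 22.75

The largest value is z = 31.5, attained at (7, 1.5).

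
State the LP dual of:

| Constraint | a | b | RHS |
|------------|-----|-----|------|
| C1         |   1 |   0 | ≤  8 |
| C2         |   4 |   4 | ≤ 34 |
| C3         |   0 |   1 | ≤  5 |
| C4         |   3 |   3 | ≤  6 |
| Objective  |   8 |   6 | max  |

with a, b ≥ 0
Minimize: z = 8y1 + 34y2 + 5y3 + 6y4

Subject to:
  C1: -y1 - 4y2 - 3y4 ≤ -8
  C2: -4y2 - y3 - 3y4 ≤ -6
  y1, y2, y3, y4 ≥ 0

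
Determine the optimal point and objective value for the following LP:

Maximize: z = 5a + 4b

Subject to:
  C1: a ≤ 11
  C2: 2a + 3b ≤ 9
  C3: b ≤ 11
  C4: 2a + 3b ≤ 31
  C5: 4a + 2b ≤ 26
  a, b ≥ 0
Each vertex is the intersection of two constraint boundaries that also satisfies all remaining constraints:
  a = 0 and b = 0 → (0, 0)
  2a + 3b = 9 and b = 0 → (4.5, 0)
  2a + 3b = 9 and a = 0 → (0, 3)

Evaluating z = 5a + 4b at each vertex:
  (0, 0): z = 0
  (4.5, 0): z = 22.5
  (0, 3): z = 12

The maximum is at (4.5, 0) with z = 22.5.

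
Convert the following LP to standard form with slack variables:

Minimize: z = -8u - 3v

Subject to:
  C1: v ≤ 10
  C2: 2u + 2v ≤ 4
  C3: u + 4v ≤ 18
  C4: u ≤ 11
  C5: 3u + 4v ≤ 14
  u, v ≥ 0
min z = -8u - 3v

s.t.
  v + s1 = 10
  2u + 2v + s2 = 4
  u + 4v + s3 = 18
  u + s4 = 11
  3u + 4v + s5 = 14
  u, v, s1, s2, s3, s4, s5 ≥ 0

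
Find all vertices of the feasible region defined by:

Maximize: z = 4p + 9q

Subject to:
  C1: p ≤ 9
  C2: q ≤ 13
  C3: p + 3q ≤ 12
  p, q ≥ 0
Each vertex is the intersection of two constraint boundaries that also satisfies all remaining constraints:
  p = 0 and q = 0 → (0, 0)
  p = 9 and q = 0 → (9, 0)
  p = 9 and p + 3q = 12 → (9, 1)
  p + 3q = 12 and p = 0 → (0, 4)

Vertices: (0, 0), (9, 0), (9, 1), (0, 4)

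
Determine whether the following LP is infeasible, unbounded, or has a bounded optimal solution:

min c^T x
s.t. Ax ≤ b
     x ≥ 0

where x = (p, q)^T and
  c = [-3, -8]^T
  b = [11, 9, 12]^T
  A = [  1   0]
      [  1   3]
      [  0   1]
The point (9, 0) satisfies every constraint, so the LP is feasible; the constraints give p ≤ 11 and q ≤ 12, which with p, q ≥ 0 keep the feasible region inside a bounded box. A feasible, bounded LP attains a finite optimum at a vertex.

Evaluating z = -3p - 8q at each vertex:
  (0, 0): z = 0
  (9, 0): z = -27
  (0, 3): z = -24

Bounded optimum: z* = -27 at (9, 0).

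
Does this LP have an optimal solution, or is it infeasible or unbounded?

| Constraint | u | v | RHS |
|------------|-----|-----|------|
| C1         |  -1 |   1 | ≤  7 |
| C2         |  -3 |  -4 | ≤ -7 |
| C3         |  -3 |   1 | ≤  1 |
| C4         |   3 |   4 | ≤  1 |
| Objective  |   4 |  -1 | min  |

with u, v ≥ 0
C4 requires 3u + 4v ≤ 1, while C2 (-3u - 4v ≤ -7) is equivalent to 3u + 4v ≥ 7. Together they would need 7 ≤ 3u + 4v ≤ 1, which is impossible since 7 > 1. No point satisfies all constraints.

Infeasible: no point satisfies all constraints simultaneously.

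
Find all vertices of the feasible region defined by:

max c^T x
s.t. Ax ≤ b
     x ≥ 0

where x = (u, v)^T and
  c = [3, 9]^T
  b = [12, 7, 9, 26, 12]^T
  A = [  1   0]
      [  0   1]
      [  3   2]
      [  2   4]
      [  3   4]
Each vertex is the intersection of two constraint boundaries that also satisfies all remaining constraints:
  u = 0 and v = 0 → (0, 0)
  3u + 2v = 9 and v = 0 → (3, 0)
  3u + 2v = 9 and 3u + 4v = 12 → (2, 1.5)
  3u + 4v = 12 and u = 0 → (0, 3)

Vertices: (0, 0), (3, 0), (2, 1.5), (0, 3)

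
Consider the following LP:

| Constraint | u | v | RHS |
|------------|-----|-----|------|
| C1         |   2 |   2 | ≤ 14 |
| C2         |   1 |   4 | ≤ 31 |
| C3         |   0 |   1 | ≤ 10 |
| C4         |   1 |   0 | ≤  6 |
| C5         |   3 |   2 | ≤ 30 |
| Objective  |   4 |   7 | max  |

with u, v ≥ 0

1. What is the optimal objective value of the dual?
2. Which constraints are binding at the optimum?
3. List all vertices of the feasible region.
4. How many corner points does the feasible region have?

1. 49 (by strong duality, equal to the primal optimum)
2. C1, u ≥ 0
3. (0, 0), (6, 0), (6, 1), (0, 7)
4. 4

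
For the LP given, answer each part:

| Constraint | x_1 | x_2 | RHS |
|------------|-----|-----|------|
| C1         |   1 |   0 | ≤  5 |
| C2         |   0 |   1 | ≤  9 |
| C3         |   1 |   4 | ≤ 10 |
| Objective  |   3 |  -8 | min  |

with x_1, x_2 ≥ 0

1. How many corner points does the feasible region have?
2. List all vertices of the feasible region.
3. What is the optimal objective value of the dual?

1. 4
2. (0, 0), (5, 0), (5, 1.25), (0, 2.5)
3. -20 (by strong duality, equal to the primal optimum)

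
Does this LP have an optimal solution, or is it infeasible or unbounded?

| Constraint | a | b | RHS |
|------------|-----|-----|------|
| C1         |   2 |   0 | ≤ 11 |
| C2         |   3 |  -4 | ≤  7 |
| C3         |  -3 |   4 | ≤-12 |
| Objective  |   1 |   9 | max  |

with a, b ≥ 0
C2 requires 3a - 4b ≤ 7, while C3 (-3a + 4b ≤ -12) is equivalent to 3a - 4b ≥ 12. Together they would need 12 ≤ 3a - 4b ≤ 7, which is impossible since 12 > 7. No point satisfies all constraints.

Infeasible: no point satisfies all constraints simultaneously.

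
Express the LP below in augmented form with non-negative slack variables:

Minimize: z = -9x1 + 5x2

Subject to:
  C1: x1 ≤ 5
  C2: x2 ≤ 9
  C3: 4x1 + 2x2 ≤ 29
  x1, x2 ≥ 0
min z = -9x1 + 5x2

s.t.
  x1 + s1 = 5
  x2 + s2 = 9
  4x1 + 2x2 + s3 = 29
  x1, x2, s1, s2, s3 ≥ 0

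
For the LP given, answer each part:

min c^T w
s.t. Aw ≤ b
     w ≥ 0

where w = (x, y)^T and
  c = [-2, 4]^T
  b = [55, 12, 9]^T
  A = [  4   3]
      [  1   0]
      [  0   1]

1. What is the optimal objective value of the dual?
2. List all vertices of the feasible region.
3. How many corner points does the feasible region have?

1. -24 (by strong duality, equal to the primal optimum)
2. (0, 0), (12, 0), (12, 2.333), (7, 9), (0, 9)
3. 5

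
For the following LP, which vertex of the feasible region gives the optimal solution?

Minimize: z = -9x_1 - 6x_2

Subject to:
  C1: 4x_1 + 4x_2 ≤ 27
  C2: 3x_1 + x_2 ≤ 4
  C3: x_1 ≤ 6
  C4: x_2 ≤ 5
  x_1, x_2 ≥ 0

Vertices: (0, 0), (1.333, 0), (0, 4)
Evaluating z = -9x_1 - 6x_2 at each vertex:
  (0, 0): z = 0
  (1.333, 0): z = -12
  (0, 4): z = -24

The smallest value is z = -24, attained at (0, 4).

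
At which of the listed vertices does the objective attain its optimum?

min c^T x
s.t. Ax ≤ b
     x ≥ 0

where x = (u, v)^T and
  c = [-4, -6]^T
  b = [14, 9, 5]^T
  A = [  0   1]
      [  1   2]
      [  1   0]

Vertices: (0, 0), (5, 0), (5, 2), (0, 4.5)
Evaluating z = -4u - 6v at each vertex:
  (0, 0): z = 0
  (5, 0): z = -20
  (5, 2): z = -32
  (0, 4.5): z = -27

The smallest value is z = -32, attained at (5, 2).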